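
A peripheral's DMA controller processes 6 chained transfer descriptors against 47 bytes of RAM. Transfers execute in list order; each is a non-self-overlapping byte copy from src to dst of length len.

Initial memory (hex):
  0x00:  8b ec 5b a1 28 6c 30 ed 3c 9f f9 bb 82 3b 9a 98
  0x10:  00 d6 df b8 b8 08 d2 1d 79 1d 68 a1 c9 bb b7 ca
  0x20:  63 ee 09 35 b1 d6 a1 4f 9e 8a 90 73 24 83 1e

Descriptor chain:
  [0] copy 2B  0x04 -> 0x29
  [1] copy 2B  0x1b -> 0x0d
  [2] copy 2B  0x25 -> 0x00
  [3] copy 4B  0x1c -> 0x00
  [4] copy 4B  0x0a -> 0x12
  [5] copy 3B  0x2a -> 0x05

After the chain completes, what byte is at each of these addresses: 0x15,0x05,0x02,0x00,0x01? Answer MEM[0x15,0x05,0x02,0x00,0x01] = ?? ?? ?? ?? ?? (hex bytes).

MEM[0x15,0x05,0x02,0x00,0x01] = a1 6c b7 c9 bb

  after D0: wrote 2B at 0x29 = 286c
  after D1: wrote 2B at 0x0d = a1c9
  after D2: wrote 2B at 0x00 = d6a1
  after D3: wrote 4B at 0x00 = c9bbb7ca
  after D4: wrote 4B at 0x12 = f9bb82a1
  after D5: wrote 3B at 0x05 = 6c7324
query mem[0x15]=0xa1, mem[0x05]=0x6c, mem[0x02]=0xb7, mem[0x00]=0xc9, mem[0x01]=0xbb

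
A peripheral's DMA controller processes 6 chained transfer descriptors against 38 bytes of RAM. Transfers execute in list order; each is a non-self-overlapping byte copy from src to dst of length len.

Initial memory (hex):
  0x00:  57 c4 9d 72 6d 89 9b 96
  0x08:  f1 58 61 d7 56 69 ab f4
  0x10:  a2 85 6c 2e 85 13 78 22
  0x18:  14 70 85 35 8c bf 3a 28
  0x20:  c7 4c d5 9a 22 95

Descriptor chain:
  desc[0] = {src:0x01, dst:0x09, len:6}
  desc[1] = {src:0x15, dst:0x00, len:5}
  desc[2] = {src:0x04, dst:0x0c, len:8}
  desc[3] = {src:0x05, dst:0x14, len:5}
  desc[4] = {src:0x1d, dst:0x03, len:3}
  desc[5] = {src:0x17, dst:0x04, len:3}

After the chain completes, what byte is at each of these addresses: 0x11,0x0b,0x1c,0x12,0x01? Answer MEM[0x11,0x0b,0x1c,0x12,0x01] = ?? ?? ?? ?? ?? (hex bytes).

MEM[0x11,0x0b,0x1c,0x12,0x01] = c4 72 8c 9d 78

#0 dst[0x09+6] := {0xc4,0x9d,0x72,0x6d,0x89,0x9b}
#1 dst[0x00+5] := {0x13,0x78,0x22,0x14,0x70}
#2 dst[0x0c+8] := {0x70,0x89,0x9b,0x96,0xf1,0xc4,0x9d,0x72}
#3 dst[0x14+5] := {0x89,0x9b,0x96,0xf1,0xc4}
#4 dst[0x03+3] := {0xbf,0x3a,0x28}
#5 dst[0x04+3] := {0xf1,0xc4,0x70}
query mem[0x11]=0xc4, mem[0x0b]=0x72, mem[0x1c]=0x8c, mem[0x12]=0x9d, mem[0x01]=0x78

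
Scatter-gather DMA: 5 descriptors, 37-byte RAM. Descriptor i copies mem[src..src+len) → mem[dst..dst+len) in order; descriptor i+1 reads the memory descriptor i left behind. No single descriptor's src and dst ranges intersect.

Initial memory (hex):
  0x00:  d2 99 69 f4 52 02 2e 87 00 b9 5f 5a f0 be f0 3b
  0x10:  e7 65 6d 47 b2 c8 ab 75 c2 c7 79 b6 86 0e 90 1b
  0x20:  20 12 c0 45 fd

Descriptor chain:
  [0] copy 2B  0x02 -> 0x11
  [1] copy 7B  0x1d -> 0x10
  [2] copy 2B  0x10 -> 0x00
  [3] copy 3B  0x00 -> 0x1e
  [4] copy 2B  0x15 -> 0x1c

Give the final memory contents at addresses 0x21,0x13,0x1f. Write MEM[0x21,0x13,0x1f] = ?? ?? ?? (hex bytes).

  after D0: wrote 2B at 0x11 = 69f4
  after D1: wrote 7B at 0x10 = 0e901b2012c045
  after D2: wrote 2B at 0x00 = 0e90
  after D3: wrote 3B at 0x1e = 0e9069
  after D4: wrote 2B at 0x1c = c045
query mem[0x21]=0x12, mem[0x13]=0x20, mem[0x1f]=0x90

MEM[0x21,0x13,0x1f] = 12 20 90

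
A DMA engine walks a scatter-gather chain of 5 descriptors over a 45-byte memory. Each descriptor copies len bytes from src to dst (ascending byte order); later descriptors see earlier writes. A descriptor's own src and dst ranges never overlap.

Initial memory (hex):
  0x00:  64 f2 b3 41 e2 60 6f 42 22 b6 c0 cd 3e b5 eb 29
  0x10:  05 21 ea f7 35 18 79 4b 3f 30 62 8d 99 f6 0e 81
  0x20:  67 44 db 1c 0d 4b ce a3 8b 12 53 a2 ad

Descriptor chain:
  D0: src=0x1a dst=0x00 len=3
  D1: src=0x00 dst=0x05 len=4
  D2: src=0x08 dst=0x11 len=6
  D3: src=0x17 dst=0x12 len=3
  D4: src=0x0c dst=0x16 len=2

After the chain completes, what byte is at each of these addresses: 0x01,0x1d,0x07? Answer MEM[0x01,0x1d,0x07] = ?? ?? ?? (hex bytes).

MEM[0x01,0x1d,0x07] = 8d f6 99

D0: mem[0x00..0x02] <- [62 8d 99]
D1: mem[0x05..0x08] <- [62 8d 99 41]
D2: mem[0x11..0x16] <- [41 b6 c0 cd 3e b5]
D3: mem[0x12..0x14] <- [4b 3f 30]
D4: mem[0x16..0x17] <- [3e b5]
query mem[0x01]=0x8d, mem[0x1d]=0xf6, mem[0x07]=0x99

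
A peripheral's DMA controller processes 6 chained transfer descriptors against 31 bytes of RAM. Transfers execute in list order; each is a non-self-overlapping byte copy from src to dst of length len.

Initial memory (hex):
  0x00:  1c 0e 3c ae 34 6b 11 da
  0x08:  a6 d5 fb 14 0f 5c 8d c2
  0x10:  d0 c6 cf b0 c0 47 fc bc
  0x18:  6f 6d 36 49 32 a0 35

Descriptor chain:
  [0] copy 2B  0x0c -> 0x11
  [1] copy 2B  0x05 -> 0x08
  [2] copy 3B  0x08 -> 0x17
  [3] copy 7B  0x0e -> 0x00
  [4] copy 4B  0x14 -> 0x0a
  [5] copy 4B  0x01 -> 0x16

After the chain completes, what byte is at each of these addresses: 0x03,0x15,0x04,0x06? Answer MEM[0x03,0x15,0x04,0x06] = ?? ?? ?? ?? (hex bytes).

MEM[0x03,0x15,0x04,0x06] = 0f 47 5c c0

#0 dst[0x11+2] := {0x0f,0x5c}
#1 dst[0x08+2] := {0x6b,0x11}
#2 dst[0x17+3] := {0x6b,0x11,0xfb}
#3 dst[0x00+7] := {0x8d,0xc2,0xd0,0x0f,0x5c,0xb0,0xc0}
#4 dst[0x0a+4] := {0xc0,0x47,0xfc,0x6b}
#5 dst[0x16+4] := {0xc2,0xd0,0x0f,0x5c}
query mem[0x03]=0x0f, mem[0x15]=0x47, mem[0x04]=0x5c, mem[0x06]=0xc0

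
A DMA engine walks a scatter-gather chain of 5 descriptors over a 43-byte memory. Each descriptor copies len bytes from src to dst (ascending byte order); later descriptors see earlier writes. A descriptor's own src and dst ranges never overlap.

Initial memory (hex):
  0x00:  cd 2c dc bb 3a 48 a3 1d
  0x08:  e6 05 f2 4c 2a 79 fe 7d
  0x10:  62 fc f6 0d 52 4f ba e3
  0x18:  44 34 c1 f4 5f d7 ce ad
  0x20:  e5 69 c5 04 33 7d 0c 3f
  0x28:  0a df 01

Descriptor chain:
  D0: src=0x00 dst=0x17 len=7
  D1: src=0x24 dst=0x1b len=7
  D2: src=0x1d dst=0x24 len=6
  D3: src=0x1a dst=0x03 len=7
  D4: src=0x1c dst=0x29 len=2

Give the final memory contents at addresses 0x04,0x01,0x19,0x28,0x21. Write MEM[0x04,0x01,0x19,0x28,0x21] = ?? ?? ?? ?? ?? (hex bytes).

D0: mem[0x17..0x1d] <- [cd 2c dc bb 3a 48 a3]
D1: mem[0x1b..0x21] <- [33 7d 0c 3f 0a df 01]
D2: mem[0x24..0x29] <- [0c 3f 0a df 01 c5]
D3: mem[0x03..0x09] <- [bb 33 7d 0c 3f 0a df]
D4: mem[0x29..0x2a] <- [7d 0c]
query mem[0x04]=0x33, mem[0x01]=0x2c, mem[0x19]=0xdc, mem[0x28]=0x01, mem[0x21]=0x01

MEM[0x04,0x01,0x19,0x28,0x21] = 33 2c dc 01 01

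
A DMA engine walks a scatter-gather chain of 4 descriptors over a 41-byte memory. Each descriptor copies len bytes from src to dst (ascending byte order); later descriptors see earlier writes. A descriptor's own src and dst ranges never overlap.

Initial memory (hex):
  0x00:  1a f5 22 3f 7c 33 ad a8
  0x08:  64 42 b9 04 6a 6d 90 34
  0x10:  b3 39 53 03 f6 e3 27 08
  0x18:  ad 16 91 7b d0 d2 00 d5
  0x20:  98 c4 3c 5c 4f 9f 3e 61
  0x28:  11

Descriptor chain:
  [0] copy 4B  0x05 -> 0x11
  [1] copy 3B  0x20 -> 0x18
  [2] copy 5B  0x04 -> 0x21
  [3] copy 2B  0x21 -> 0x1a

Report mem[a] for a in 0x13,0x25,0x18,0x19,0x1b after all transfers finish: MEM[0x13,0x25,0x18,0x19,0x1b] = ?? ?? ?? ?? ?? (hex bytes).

MEM[0x13,0x25,0x18,0x19,0x1b] = a8 64 98 c4 33

  after D0: wrote 4B at 0x11 = 33ada864
  after D1: wrote 3B at 0x18 = 98c43c
  after D2: wrote 5B at 0x21 = 7c33ada864
  after D3: wrote 2B at 0x1a = 7c33
query mem[0x13]=0xa8, mem[0x25]=0x64, mem[0x18]=0x98, mem[0x19]=0xc4, mem[0x1b]=0x33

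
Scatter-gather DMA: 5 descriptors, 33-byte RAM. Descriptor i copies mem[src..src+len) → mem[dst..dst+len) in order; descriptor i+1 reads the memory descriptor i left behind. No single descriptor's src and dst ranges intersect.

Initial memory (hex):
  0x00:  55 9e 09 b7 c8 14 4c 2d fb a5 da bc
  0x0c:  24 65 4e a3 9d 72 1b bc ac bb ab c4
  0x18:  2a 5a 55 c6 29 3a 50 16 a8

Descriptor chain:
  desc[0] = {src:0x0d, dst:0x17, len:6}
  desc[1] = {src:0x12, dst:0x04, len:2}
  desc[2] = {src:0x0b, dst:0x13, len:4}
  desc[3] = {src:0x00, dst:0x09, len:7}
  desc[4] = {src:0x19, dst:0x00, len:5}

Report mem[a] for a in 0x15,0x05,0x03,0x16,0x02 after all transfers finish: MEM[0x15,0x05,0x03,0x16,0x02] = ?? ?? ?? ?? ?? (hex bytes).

[0] 0x0d->0x17 len=6 : 65 4e a3 9d 72 1b
[1] 0x12->0x04 len=2 : 1b bc
[2] 0x0b->0x13 len=4 : bc 24 65 4e
[3] 0x00->0x09 len=7 : 55 9e 09 b7 1b bc 4c
[4] 0x19->0x00 len=5 : a3 9d 72 1b 3a
query mem[0x15]=0x65, mem[0x05]=0xbc, mem[0x03]=0x1b, mem[0x16]=0x4e, mem[0x02]=0x72

MEM[0x15,0x05,0x03,0x16,0x02] = 65 bc 1b 4e 72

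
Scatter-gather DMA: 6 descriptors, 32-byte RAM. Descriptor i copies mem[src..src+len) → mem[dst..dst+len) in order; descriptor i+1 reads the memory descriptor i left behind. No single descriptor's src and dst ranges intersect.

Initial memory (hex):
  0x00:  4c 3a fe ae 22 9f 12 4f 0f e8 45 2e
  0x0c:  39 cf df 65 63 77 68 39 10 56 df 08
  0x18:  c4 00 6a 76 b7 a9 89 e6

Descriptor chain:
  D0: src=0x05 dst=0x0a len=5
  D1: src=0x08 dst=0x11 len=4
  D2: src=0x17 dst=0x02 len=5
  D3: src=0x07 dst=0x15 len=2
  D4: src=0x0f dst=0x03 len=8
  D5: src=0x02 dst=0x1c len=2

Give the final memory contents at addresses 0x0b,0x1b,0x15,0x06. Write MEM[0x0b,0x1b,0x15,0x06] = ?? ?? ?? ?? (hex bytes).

[0] 0x05->0x0a len=5 : 9f 12 4f 0f e8
[1] 0x08->0x11 len=4 : 0f e8 9f 12
[2] 0x17->0x02 len=5 : 08 c4 00 6a 76
[3] 0x07->0x15 len=2 : 4f 0f
[4] 0x0f->0x03 len=8 : 65 63 0f e8 9f 12 4f 0f
[5] 0x02->0x1c len=2 : 08 65
query mem[0x0b]=0x12, mem[0x1b]=0x76, mem[0x15]=0x4f, mem[0x06]=0xe8

MEM[0x0b,0x1b,0x15,0x06] = 12 76 4f e8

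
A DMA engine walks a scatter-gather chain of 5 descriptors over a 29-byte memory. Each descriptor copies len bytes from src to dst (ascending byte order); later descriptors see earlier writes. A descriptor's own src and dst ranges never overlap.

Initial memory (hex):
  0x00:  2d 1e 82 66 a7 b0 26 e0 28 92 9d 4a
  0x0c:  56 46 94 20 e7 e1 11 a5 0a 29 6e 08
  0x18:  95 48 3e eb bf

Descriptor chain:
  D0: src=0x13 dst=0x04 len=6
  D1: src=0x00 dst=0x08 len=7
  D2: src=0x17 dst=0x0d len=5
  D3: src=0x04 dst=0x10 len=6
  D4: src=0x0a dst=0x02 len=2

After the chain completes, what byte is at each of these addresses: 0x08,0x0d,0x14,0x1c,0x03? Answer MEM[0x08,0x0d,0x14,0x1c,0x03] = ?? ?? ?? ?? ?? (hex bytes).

MEM[0x08,0x0d,0x14,0x1c,0x03] = 2d 08 2d bf 66

[0] 0x13->0x04 len=6 : a5 0a 29 6e 08 95
[1] 0x00->0x08 len=7 : 2d 1e 82 66 a5 0a 29
[2] 0x17->0x0d len=5 : 08 95 48 3e eb
[3] 0x04->0x10 len=6 : a5 0a 29 6e 2d 1e
[4] 0x0a->0x02 len=2 : 82 66
query mem[0x08]=0x2d, mem[0x0d]=0x08, mem[0x14]=0x2d, mem[0x1c]=0xbf, mem[0x03]=0x66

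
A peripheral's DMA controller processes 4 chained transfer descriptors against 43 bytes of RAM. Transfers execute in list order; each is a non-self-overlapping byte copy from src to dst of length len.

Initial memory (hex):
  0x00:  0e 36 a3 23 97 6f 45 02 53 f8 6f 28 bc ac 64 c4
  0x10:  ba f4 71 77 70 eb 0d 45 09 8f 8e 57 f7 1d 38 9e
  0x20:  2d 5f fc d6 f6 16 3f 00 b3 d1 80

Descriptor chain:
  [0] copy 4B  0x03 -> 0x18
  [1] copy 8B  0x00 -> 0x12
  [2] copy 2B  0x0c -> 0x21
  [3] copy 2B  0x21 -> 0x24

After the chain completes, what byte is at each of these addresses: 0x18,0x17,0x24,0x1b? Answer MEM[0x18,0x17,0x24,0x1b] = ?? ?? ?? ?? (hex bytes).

[0] 0x03->0x18 len=4 : 23 97 6f 45
[1] 0x00->0x12 len=8 : 0e 36 a3 23 97 6f 45 02
[2] 0x0c->0x21 len=2 : bc ac
[3] 0x21->0x24 len=2 : bc ac
query mem[0x18]=0x45, mem[0x17]=0x6f, mem[0x24]=0xbc, mem[0x1b]=0x45

MEM[0x18,0x17,0x24,0x1b] = 45 6f bc 45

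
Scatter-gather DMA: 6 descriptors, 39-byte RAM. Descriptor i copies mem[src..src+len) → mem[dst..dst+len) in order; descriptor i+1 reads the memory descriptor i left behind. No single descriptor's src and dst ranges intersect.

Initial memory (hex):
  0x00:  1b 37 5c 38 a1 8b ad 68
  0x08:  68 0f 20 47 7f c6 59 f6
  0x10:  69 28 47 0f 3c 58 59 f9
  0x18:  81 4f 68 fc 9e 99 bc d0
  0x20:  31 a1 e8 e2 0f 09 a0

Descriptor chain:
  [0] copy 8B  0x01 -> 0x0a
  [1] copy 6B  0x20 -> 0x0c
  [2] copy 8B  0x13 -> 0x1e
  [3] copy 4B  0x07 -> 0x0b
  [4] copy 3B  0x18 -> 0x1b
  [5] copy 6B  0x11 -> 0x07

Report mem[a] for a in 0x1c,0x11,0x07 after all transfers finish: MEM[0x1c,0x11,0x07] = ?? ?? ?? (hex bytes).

MEM[0x1c,0x11,0x07] = 4f 09 09

D0: mem[0x0a..0x11] <- [37 5c 38 a1 8b ad 68 68]
D1: mem[0x0c..0x11] <- [31 a1 e8 e2 0f 09]
D2: mem[0x1e..0x25] <- [0f 3c 58 59 f9 81 4f 68]
D3: mem[0x0b..0x0e] <- [68 68 0f 37]
D4: mem[0x1b..0x1d] <- [81 4f 68]
D5: mem[0x07..0x0c] <- [09 47 0f 3c 58 59]
query mem[0x1c]=0x4f, mem[0x11]=0x09, mem[0x07]=0x09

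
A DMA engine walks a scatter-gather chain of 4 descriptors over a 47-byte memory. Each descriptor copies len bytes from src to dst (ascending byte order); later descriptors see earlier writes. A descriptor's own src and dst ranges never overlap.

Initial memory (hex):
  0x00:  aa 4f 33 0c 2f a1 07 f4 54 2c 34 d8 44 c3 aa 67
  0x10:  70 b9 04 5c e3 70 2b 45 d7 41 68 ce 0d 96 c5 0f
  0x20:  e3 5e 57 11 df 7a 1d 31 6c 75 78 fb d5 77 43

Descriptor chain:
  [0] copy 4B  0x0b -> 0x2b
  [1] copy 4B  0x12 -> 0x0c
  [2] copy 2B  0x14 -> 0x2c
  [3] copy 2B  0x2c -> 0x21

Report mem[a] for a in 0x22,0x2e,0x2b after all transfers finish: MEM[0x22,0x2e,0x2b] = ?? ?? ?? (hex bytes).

MEM[0x22,0x2e,0x2b] = 70 aa d8

#0 dst[0x2b+4] := {0xd8,0x44,0xc3,0xaa}
#1 dst[0x0c+4] := {0x04,0x5c,0xe3,0x70}
#2 dst[0x2c+2] := {0xe3,0x70}
#3 dst[0x21+2] := {0xe3,0x70}
query mem[0x22]=0x70, mem[0x2e]=0xaa, mem[0x2b]=0xd8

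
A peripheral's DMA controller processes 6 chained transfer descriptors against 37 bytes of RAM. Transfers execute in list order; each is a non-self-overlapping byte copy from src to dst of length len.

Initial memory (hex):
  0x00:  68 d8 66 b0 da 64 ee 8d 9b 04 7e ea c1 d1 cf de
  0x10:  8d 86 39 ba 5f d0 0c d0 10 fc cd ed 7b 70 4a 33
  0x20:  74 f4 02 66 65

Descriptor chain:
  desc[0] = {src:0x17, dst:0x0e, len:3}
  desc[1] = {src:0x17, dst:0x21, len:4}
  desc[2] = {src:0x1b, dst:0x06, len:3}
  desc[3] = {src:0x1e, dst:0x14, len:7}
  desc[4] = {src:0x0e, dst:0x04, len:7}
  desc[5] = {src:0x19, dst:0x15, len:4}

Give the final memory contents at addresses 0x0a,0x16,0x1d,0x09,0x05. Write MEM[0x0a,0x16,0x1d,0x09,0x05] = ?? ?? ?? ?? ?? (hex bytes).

MEM[0x0a,0x16,0x1d,0x09,0x05] = 4a cd 70 ba 10

#0 dst[0x0e+3] := {0xd0,0x10,0xfc}
#1 dst[0x21+4] := {0xd0,0x10,0xfc,0xcd}
#2 dst[0x06+3] := {0xed,0x7b,0x70}
#3 dst[0x14+7] := {0x4a,0x33,0x74,0xd0,0x10,0xfc,0xcd}
#4 dst[0x04+7] := {0xd0,0x10,0xfc,0x86,0x39,0xba,0x4a}
#5 dst[0x15+4] := {0xfc,0xcd,0xed,0x7b}
query mem[0x0a]=0x4a, mem[0x16]=0xcd, mem[0x1d]=0x70, mem[0x09]=0xba, mem[0x05]=0x10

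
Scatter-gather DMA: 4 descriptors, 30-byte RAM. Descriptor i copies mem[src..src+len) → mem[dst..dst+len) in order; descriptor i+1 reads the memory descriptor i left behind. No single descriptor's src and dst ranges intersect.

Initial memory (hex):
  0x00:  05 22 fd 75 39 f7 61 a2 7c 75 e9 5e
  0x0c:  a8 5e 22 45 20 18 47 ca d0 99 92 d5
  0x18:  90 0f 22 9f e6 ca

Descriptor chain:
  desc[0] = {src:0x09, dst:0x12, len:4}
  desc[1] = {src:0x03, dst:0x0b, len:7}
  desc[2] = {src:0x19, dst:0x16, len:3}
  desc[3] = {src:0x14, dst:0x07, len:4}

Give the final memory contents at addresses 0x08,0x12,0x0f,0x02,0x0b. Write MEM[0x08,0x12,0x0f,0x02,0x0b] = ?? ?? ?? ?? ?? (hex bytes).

D0: mem[0x12..0x15] <- [75 e9 5e a8]
D1: mem[0x0b..0x11] <- [75 39 f7 61 a2 7c 75]
D2: mem[0x16..0x18] <- [0f 22 9f]
D3: mem[0x07..0x0a] <- [5e a8 0f 22]
query mem[0x08]=0xa8, mem[0x12]=0x75, mem[0x0f]=0xa2, mem[0x02]=0xfd, mem[0x0b]=0x75

MEM[0x08,0x12,0x0f,0x02,0x0b] = a8 75 a2 fd 75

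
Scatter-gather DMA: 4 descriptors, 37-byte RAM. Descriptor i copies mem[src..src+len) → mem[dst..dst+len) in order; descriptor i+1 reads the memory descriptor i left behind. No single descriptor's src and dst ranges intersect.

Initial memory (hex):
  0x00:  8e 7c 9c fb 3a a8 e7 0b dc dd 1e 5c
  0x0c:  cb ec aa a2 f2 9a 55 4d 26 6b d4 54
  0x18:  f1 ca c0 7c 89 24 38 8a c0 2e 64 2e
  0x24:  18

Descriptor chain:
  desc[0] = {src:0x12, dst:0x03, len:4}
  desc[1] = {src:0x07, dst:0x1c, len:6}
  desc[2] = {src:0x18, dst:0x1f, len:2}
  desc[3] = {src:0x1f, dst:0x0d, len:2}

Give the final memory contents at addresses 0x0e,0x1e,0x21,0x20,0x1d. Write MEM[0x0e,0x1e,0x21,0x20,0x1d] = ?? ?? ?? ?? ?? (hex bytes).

MEM[0x0e,0x1e,0x21,0x20,0x1d] = ca dd cb ca dc

  after D0: wrote 4B at 0x03 = 554d266b
  after D1: wrote 6B at 0x1c = 0bdcdd1e5ccb
  after D2: wrote 2B at 0x1f = f1ca
  after D3: wrote 2B at 0x0d = f1ca
query mem[0x0e]=0xca, mem[0x1e]=0xdd, mem[0x21]=0xcb, mem[0x20]=0xca, mem[0x1d]=0xdc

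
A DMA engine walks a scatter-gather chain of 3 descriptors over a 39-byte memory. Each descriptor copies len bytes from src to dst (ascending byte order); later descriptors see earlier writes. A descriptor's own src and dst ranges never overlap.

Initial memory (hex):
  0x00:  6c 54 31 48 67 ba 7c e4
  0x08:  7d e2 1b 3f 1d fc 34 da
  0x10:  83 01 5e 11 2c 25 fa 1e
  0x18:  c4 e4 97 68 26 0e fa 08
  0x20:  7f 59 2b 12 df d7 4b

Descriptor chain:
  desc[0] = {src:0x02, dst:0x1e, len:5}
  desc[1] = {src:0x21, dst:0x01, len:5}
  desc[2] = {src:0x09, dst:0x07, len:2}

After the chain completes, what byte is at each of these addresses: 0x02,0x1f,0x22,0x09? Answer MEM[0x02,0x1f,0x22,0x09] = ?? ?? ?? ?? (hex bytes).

MEM[0x02,0x1f,0x22,0x09] = 7c 48 7c e2

[0] 0x02->0x1e len=5 : 31 48 67 ba 7c
[1] 0x21->0x01 len=5 : ba 7c 12 df d7
[2] 0x09->0x07 len=2 : e2 1b
query mem[0x02]=0x7c, mem[0x1f]=0x48, mem[0x22]=0x7c, mem[0x09]=0xe2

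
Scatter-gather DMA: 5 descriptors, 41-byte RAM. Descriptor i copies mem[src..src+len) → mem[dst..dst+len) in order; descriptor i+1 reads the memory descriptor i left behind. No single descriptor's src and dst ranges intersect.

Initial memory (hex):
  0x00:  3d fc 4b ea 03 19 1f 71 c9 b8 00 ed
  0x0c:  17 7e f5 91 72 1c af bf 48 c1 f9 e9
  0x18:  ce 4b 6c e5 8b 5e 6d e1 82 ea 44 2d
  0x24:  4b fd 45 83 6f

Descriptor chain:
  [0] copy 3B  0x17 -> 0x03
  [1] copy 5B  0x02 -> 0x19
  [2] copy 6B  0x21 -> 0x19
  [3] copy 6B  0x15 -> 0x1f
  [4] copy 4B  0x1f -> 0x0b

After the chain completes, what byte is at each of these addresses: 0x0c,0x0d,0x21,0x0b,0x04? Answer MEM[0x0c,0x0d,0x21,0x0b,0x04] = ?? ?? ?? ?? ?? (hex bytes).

MEM[0x0c,0x0d,0x21,0x0b,0x04] = f9 e9 e9 c1 ce

[0] 0x17->0x03 len=3 : e9 ce 4b
[1] 0x02->0x19 len=5 : 4b e9 ce 4b 1f
[2] 0x21->0x19 len=6 : ea 44 2d 4b fd 45
[3] 0x15->0x1f len=6 : c1 f9 e9 ce ea 44
[4] 0x1f->0x0b len=4 : c1 f9 e9 ce
query mem[0x0c]=0xf9, mem[0x0d]=0xe9, mem[0x21]=0xe9, mem[0x0b]=0xc1, mem[0x04]=0xce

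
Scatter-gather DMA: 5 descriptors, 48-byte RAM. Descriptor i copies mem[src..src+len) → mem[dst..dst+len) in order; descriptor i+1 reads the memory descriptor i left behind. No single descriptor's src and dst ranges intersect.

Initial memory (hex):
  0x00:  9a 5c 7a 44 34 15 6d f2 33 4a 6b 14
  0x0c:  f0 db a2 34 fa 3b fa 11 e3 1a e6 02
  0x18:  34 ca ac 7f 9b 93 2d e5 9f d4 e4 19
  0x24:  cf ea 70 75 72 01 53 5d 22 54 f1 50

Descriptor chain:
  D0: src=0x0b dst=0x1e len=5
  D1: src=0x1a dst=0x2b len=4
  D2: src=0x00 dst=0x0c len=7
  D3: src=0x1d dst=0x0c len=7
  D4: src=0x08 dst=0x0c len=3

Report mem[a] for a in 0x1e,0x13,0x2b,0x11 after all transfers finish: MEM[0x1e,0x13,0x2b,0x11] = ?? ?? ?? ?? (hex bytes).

MEM[0x1e,0x13,0x2b,0x11] = 14 11 ac 34

  after D0: wrote 5B at 0x1e = 14f0dba234
  after D1: wrote 4B at 0x2b = ac7f9b93
  after D2: wrote 7B at 0x0c = 9a5c7a4434156d
  after D3: wrote 7B at 0x0c = 9314f0dba23419
  after D4: wrote 3B at 0x0c = 334a6b
query mem[0x1e]=0x14, mem[0x13]=0x11, mem[0x2b]=0xac, mem[0x11]=0x34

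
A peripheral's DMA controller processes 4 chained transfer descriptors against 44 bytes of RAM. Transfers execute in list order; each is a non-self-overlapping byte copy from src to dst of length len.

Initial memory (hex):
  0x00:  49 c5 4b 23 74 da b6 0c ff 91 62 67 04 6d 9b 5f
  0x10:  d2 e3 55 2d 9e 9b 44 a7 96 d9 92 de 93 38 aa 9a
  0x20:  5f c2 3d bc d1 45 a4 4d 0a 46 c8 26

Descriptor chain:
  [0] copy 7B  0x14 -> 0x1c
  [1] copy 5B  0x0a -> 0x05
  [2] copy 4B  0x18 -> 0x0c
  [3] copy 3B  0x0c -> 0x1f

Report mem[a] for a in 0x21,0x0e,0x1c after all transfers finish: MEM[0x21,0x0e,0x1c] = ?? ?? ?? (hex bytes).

[0] 0x14->0x1c len=7 : 9e 9b 44 a7 96 d9 92
[1] 0x0a->0x05 len=5 : 62 67 04 6d 9b
[2] 0x18->0x0c len=4 : 96 d9 92 de
[3] 0x0c->0x1f len=3 : 96 d9 92
query mem[0x21]=0x92, mem[0x0e]=0x92, mem[0x1c]=0x9e

MEM[0x21,0x0e,0x1c] = 92 92 9e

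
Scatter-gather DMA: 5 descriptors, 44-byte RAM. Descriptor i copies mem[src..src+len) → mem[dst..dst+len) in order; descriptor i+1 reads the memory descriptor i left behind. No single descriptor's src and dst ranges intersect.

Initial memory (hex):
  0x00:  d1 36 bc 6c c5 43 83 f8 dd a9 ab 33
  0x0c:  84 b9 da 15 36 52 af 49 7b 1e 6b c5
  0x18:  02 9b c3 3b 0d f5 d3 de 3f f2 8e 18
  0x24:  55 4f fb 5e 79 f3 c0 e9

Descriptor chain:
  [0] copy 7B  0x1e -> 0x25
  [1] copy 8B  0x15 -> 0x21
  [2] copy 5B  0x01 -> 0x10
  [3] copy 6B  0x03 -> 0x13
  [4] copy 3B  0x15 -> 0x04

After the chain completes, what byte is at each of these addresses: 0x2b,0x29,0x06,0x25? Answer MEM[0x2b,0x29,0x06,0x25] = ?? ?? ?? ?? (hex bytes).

D0: mem[0x25..0x2b] <- [d3 de 3f f2 8e 18 55]
D1: mem[0x21..0x28] <- [1e 6b c5 02 9b c3 3b 0d]
D2: mem[0x10..0x14] <- [36 bc 6c c5 43]
D3: mem[0x13..0x18] <- [6c c5 43 83 f8 dd]
D4: mem[0x04..0x06] <- [43 83 f8]
query mem[0x2b]=0x55, mem[0x29]=0x8e, mem[0x06]=0xf8, mem[0x25]=0x9b

MEM[0x2b,0x29,0x06,0x25] = 55 8e f8 9b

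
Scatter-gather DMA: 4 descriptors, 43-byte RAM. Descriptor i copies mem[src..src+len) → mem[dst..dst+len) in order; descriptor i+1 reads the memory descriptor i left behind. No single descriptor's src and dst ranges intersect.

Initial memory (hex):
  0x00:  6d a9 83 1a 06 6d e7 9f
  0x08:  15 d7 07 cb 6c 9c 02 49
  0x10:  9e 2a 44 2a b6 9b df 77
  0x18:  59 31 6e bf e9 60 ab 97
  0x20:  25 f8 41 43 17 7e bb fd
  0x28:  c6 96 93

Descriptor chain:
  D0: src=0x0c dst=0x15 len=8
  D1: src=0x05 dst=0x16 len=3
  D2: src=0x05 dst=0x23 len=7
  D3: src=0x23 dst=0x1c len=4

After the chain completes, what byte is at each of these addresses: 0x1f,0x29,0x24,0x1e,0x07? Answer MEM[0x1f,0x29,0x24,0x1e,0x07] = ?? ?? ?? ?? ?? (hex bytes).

[0] 0x0c->0x15 len=8 : 6c 9c 02 49 9e 2a 44 2a
[1] 0x05->0x16 len=3 : 6d e7 9f
[2] 0x05->0x23 len=7 : 6d e7 9f 15 d7 07 cb
[3] 0x23->0x1c len=4 : 6d e7 9f 15
query mem[0x1f]=0x15, mem[0x29]=0xcb, mem[0x24]=0xe7, mem[0x1e]=0x9f, mem[0x07]=0x9f

MEM[0x1f,0x29,0x24,0x1e,0x07] = 15 cb e7 9f 9f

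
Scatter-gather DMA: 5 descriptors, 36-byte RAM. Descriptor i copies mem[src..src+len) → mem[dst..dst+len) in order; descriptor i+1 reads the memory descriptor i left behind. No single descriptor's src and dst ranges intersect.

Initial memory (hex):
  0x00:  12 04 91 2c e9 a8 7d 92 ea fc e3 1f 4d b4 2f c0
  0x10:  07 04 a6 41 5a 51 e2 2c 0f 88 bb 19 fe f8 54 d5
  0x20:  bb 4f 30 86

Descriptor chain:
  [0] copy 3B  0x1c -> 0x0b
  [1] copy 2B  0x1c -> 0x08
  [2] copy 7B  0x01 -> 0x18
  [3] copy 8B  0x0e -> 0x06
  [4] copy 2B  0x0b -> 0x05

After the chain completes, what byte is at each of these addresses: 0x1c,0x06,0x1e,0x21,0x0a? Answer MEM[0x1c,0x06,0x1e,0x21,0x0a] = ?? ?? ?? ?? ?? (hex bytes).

MEM[0x1c,0x06,0x1e,0x21,0x0a] = a8 5a 92 4f a6

#0 dst[0x0b+3] := {0xfe,0xf8,0x54}
#1 dst[0x08+2] := {0xfe,0xf8}
#2 dst[0x18+7] := {0x04,0x91,0x2c,0xe9,0xa8,0x7d,0x92}
#3 dst[0x06+8] := {0x2f,0xc0,0x07,0x04,0xa6,0x41,0x5a,0x51}
#4 dst[0x05+2] := {0x41,0x5a}
query mem[0x1c]=0xa8, mem[0x06]=0x5a, mem[0x1e]=0x92, mem[0x21]=0x4f, mem[0x0a]=0xa6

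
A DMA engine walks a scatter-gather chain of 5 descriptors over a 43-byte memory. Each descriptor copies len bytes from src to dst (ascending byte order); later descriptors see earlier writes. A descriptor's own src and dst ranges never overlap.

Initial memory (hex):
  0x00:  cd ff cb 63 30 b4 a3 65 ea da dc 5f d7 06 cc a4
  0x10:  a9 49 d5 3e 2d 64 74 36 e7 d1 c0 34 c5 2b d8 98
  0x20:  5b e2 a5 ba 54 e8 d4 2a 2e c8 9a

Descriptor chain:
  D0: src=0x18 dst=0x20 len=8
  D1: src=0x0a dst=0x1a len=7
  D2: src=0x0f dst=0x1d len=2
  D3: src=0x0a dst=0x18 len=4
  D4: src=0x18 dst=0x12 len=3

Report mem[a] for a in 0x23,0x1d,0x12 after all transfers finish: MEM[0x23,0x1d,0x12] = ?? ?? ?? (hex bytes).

MEM[0x23,0x1d,0x12] = 34 a4 dc

D0: mem[0x20..0x27] <- [e7 d1 c0 34 c5 2b d8 98]
D1: mem[0x1a..0x20] <- [dc 5f d7 06 cc a4 a9]
D2: mem[0x1d..0x1e] <- [a4 a9]
D3: mem[0x18..0x1b] <- [dc 5f d7 06]
D4: mem[0x12..0x14] <- [dc 5f d7]
query mem[0x23]=0x34, mem[0x1d]=0xa4, mem[0x12]=0xdc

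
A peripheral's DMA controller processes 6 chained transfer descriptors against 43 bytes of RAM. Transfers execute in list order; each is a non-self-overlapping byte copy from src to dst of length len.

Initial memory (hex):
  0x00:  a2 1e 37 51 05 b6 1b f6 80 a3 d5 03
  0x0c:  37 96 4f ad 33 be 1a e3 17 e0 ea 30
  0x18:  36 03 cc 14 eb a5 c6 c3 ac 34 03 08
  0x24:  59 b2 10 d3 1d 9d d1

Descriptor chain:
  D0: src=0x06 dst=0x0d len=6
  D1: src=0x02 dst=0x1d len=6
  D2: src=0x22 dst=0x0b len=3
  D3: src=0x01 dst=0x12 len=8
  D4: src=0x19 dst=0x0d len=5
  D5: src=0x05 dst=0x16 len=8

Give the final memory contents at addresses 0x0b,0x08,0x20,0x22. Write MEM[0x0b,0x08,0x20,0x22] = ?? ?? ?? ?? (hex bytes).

D0: mem[0x0d..0x12] <- [1b f6 80 a3 d5 03]
D1: mem[0x1d..0x22] <- [37 51 05 b6 1b f6]
D2: mem[0x0b..0x0d] <- [f6 08 59]
D3: mem[0x12..0x19] <- [1e 37 51 05 b6 1b f6 80]
D4: mem[0x0d..0x11] <- [80 cc 14 eb 37]
D5: mem[0x16..0x1d] <- [b6 1b f6 80 a3 d5 f6 08]
query mem[0x0b]=0xf6, mem[0x08]=0x80, mem[0x20]=0xb6, mem[0x22]=0xf6

MEM[0x0b,0x08,0x20,0x22] = f6 80 b6 f6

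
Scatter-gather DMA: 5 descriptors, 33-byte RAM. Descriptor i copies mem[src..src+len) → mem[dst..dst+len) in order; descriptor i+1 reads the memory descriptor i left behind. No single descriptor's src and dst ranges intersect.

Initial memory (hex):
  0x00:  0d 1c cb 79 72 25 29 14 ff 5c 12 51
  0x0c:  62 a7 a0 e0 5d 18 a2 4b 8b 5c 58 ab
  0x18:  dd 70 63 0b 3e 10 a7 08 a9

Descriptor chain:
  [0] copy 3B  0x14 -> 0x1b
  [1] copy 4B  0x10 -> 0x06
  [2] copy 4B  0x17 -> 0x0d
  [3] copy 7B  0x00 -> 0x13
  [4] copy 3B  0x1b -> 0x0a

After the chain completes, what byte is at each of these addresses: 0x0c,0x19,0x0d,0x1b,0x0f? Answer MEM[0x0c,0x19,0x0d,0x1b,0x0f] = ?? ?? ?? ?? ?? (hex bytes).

[0] 0x14->0x1b len=3 : 8b 5c 58
[1] 0x10->0x06 len=4 : 5d 18 a2 4b
[2] 0x17->0x0d len=4 : ab dd 70 63
[3] 0x00->0x13 len=7 : 0d 1c cb 79 72 25 5d
[4] 0x1b->0x0a len=3 : 8b 5c 58
query mem[0x0c]=0x58, mem[0x19]=0x5d, mem[0x0d]=0xab, mem[0x1b]=0x8b, mem[0x0f]=0x70

MEM[0x0c,0x19,0x0d,0x1b,0x0f] = 58 5d ab 8b 70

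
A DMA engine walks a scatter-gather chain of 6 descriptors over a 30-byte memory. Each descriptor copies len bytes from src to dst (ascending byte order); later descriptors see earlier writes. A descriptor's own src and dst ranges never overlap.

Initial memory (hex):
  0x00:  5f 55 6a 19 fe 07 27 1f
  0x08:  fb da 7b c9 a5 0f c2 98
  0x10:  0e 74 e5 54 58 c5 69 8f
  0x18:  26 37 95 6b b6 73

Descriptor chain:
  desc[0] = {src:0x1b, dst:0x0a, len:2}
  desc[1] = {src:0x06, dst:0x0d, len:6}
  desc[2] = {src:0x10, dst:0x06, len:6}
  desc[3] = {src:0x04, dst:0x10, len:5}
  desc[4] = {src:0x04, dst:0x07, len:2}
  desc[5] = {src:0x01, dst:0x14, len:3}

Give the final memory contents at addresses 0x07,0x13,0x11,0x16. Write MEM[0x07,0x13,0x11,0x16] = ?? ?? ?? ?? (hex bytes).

MEM[0x07,0x13,0x11,0x16] = fe 6b 07 19

#0 dst[0x0a+2] := {0x6b,0xb6}
#1 dst[0x0d+6] := {0x27,0x1f,0xfb,0xda,0x6b,0xb6}
#2 dst[0x06+6] := {0xda,0x6b,0xb6,0x54,0x58,0xc5}
#3 dst[0x10+5] := {0xfe,0x07,0xda,0x6b,0xb6}
#4 dst[0x07+2] := {0xfe,0x07}
#5 dst[0x14+3] := {0x55,0x6a,0x19}
query mem[0x07]=0xfe, mem[0x13]=0x6b, mem[0x11]=0x07, mem[0x16]=0x19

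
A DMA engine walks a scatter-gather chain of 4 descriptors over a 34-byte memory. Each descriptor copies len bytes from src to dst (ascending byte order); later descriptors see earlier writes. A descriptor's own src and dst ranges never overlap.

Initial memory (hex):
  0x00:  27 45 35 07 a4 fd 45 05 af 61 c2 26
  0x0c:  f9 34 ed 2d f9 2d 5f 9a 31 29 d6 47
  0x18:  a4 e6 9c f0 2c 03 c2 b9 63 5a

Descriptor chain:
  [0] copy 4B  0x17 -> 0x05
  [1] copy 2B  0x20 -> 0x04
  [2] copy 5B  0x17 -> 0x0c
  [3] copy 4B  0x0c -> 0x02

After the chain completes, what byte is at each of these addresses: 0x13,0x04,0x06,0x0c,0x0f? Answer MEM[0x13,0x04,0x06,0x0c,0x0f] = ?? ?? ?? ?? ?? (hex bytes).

MEM[0x13,0x04,0x06,0x0c,0x0f] = 9a e6 a4 47 9c

  after D0: wrote 4B at 0x05 = 47a4e69c
  after D1: wrote 2B at 0x04 = 635a
  after D2: wrote 5B at 0x0c = 47a4e69cf0
  after D3: wrote 4B at 0x02 = 47a4e69c
query mem[0x13]=0x9a, mem[0x04]=0xe6, mem[0x06]=0xa4, mem[0x0c]=0x47, mem[0x0f]=0x9c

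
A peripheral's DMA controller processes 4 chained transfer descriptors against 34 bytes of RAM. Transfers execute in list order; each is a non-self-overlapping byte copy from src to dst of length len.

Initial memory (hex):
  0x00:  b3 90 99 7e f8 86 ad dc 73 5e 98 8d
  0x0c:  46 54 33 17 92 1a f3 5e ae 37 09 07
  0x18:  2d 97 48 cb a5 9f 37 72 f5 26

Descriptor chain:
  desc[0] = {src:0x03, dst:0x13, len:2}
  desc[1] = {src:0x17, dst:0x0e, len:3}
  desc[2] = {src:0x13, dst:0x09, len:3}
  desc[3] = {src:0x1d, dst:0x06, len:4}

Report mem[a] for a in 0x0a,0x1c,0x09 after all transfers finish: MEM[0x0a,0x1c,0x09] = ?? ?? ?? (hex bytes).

  after D0: wrote 2B at 0x13 = 7ef8
  after D1: wrote 3B at 0x0e = 072d97
  after D2: wrote 3B at 0x09 = 7ef837
  after D3: wrote 4B at 0x06 = 9f3772f5
query mem[0x0a]=0xf8, mem[0x1c]=0xa5, mem[0x09]=0xf5

MEM[0x0a,0x1c,0x09] = f8 a5 f5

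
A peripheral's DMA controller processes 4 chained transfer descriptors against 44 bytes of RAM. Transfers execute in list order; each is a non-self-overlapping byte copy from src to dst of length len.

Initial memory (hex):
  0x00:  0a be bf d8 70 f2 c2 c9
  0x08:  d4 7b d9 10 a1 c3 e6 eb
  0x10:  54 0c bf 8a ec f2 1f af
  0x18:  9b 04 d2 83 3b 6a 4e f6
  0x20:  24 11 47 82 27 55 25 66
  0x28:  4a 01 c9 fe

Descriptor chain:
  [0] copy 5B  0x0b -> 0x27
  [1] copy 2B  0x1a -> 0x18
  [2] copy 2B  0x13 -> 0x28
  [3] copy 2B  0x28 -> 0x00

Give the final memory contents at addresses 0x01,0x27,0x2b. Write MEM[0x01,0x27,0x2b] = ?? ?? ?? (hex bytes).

MEM[0x01,0x27,0x2b] = ec 10 eb

#0 dst[0x27+5] := {0x10,0xa1,0xc3,0xe6,0xeb}
#1 dst[0x18+2] := {0xd2,0x83}
#2 dst[0x28+2] := {0x8a,0xec}
#3 dst[0x00+2] := {0x8a,0xec}
query mem[0x01]=0xec, mem[0x27]=0x10, mem[0x2b]=0xeb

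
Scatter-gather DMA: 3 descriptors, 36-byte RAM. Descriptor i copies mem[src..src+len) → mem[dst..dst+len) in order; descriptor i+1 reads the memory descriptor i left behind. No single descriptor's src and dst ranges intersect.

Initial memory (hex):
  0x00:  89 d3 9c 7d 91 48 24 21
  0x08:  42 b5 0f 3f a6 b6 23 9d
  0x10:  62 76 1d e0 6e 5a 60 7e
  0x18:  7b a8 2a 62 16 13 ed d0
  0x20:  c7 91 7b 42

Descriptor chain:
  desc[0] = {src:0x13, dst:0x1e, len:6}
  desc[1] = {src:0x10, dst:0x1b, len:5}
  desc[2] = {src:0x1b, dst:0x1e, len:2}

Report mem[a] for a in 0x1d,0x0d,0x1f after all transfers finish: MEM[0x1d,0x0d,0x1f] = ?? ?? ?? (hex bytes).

D0: mem[0x1e..0x23] <- [e0 6e 5a 60 7e 7b]
D1: mem[0x1b..0x1f] <- [62 76 1d e0 6e]
D2: mem[0x1e..0x1f] <- [62 76]
query mem[0x1d]=0x1d, mem[0x0d]=0xb6, mem[0x1f]=0x76

MEM[0x1d,0x0d,0x1f] = 1d b6 76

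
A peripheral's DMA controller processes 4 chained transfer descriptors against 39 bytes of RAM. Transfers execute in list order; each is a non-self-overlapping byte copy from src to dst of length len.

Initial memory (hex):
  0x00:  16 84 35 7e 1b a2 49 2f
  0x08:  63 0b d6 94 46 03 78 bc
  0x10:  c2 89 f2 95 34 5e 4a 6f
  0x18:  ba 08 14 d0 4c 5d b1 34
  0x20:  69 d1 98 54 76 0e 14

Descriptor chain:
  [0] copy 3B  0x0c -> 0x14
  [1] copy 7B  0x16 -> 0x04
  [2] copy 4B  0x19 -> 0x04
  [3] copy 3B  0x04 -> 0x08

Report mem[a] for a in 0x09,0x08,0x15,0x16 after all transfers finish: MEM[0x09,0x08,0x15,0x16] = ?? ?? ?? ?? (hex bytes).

MEM[0x09,0x08,0x15,0x16] = 14 08 03 78

#0 dst[0x14+3] := {0x46,0x03,0x78}
#1 dst[0x04+7] := {0x78,0x6f,0xba,0x08,0x14,0xd0,0x4c}
#2 dst[0x04+4] := {0x08,0x14,0xd0,0x4c}
#3 dst[0x08+3] := {0x08,0x14,0xd0}
query mem[0x09]=0x14, mem[0x08]=0x08, mem[0x15]=0x03, mem[0x16]=0x78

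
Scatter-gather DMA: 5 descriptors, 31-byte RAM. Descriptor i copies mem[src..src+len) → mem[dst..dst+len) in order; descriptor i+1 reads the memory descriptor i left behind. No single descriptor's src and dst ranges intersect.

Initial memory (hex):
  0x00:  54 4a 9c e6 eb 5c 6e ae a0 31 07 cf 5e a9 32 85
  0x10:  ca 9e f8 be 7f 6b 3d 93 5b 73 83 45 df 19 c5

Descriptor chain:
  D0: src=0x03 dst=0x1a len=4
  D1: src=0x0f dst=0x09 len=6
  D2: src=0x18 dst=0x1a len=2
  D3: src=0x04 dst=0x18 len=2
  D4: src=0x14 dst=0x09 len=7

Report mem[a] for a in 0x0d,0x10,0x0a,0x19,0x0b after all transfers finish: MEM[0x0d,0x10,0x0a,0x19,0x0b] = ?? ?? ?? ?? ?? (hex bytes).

MEM[0x0d,0x10,0x0a,0x19,0x0b] = eb ca 6b 5c 3d

[0] 0x03->0x1a len=4 : e6 eb 5c 6e
[1] 0x0f->0x09 len=6 : 85 ca 9e f8 be 7f
[2] 0x18->0x1a len=2 : 5b 73
[3] 0x04->0x18 len=2 : eb 5c
[4] 0x14->0x09 len=7 : 7f 6b 3d 93 eb 5c 5b
query mem[0x0d]=0xeb, mem[0x10]=0xca, mem[0x0a]=0x6b, mem[0x19]=0x5c, mem[0x0b]=0x3d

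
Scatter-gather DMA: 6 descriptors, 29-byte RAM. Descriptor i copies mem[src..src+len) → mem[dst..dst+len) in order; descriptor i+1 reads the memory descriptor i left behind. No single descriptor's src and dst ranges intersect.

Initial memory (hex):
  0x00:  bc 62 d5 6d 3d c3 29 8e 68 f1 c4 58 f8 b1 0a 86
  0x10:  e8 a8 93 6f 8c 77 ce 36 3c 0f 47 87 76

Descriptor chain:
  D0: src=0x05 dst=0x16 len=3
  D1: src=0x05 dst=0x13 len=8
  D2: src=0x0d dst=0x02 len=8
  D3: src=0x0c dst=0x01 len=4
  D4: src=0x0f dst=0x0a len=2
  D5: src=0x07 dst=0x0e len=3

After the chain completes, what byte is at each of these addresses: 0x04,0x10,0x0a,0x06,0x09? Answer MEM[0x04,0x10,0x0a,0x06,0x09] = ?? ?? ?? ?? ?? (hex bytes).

MEM[0x04,0x10,0x0a,0x06,0x09] = 86 29 86 a8 29

  after D0: wrote 3B at 0x16 = c3298e
  after D1: wrote 8B at 0x13 = c3298e68f1c458f8
  after D2: wrote 8B at 0x02 = b10a86e8a893c329
  after D3: wrote 4B at 0x01 = f8b10a86
  after D4: wrote 2B at 0x0a = 86e8
  after D5: wrote 3B at 0x0e = 93c329
query mem[0x04]=0x86, mem[0x10]=0x29, mem[0x0a]=0x86, mem[0x06]=0xa8, mem[0x09]=0x29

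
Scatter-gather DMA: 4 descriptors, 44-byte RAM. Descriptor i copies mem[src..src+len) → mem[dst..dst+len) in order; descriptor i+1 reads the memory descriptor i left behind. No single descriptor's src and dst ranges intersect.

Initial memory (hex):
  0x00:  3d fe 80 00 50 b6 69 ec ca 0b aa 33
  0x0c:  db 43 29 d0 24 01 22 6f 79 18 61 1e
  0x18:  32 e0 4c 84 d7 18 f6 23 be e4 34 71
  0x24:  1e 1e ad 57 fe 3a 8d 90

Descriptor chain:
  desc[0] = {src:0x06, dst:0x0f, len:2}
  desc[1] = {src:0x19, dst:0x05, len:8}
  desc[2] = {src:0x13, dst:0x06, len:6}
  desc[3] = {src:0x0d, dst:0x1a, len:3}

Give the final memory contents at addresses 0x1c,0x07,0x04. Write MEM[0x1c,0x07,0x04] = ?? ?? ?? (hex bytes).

  after D0: wrote 2B at 0x0f = 69ec
  after D1: wrote 8B at 0x05 = e04c84d718f623be
  after D2: wrote 6B at 0x06 = 6f7918611e32
  after D3: wrote 3B at 0x1a = 432969
query mem[0x1c]=0x69, mem[0x07]=0x79, mem[0x04]=0x50

MEM[0x1c,0x07,0x04] = 69 79 50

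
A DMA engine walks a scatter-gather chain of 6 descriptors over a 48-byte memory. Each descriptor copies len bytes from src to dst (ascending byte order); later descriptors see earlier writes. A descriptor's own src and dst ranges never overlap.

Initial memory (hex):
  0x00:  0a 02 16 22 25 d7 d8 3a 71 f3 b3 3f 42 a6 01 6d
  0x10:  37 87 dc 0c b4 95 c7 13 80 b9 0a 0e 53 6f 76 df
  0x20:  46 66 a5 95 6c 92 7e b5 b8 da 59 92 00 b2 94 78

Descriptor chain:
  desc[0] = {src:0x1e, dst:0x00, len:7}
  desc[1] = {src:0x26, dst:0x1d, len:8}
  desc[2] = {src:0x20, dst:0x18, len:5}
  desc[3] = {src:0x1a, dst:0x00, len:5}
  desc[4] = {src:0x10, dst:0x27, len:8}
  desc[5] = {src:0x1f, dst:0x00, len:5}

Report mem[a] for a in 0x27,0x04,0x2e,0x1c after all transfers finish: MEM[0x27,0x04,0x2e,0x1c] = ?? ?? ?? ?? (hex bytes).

  after D0: wrote 7B at 0x00 = 76df4666a5956c
  after D1: wrote 8B at 0x1d = 7eb5b8da599200b2
  after D2: wrote 5B at 0x18 = da599200b2
  after D3: wrote 5B at 0x00 = 9200b27eb5
  after D4: wrote 8B at 0x27 = 3787dc0cb495c713
  after D5: wrote 5B at 0x00 = b8da599200
query mem[0x27]=0x37, mem[0x04]=0x00, mem[0x2e]=0x13, mem[0x1c]=0xb2

MEM[0x27,0x04,0x2e,0x1c] = 37 00 13 b2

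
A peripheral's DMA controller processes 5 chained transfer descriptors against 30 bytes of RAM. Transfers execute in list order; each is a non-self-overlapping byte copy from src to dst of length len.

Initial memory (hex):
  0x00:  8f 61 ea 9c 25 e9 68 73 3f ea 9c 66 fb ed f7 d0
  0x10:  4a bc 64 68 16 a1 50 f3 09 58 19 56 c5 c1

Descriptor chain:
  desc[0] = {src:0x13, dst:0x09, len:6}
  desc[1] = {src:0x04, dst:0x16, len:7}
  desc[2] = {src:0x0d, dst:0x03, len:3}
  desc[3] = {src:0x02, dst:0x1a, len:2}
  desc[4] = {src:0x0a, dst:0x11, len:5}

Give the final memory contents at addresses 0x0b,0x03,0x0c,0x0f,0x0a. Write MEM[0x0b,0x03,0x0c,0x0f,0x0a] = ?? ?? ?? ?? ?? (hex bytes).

[0] 0x13->0x09 len=6 : 68 16 a1 50 f3 09
[1] 0x04->0x16 len=7 : 25 e9 68 73 3f 68 16
[2] 0x0d->0x03 len=3 : f3 09 d0
[3] 0x02->0x1a len=2 : ea f3
[4] 0x0a->0x11 len=5 : 16 a1 50 f3 09
query mem[0x0b]=0xa1, mem[0x03]=0xf3, mem[0x0c]=0x50, mem[0x0f]=0xd0, mem[0x0a]=0x16

MEM[0x0b,0x03,0x0c,0x0f,0x0a] = a1 f3 50 d0 16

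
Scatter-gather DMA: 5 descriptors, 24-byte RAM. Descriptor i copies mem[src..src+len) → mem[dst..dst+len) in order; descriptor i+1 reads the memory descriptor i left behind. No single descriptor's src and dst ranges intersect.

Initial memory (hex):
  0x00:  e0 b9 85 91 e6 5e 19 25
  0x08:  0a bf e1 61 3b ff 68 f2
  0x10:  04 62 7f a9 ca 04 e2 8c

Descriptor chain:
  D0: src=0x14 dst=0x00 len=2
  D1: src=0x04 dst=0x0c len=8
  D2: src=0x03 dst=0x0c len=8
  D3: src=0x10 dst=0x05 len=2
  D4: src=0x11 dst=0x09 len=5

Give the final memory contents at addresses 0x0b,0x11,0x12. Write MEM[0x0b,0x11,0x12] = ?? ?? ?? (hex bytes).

MEM[0x0b,0x11,0x12] = e1 0a bf

D0: mem[0x00..0x01] <- [ca 04]
D1: mem[0x0c..0x13] <- [e6 5e 19 25 0a bf e1 61]
D2: mem[0x0c..0x13] <- [91 e6 5e 19 25 0a bf e1]
D3: mem[0x05..0x06] <- [25 0a]
D4: mem[0x09..0x0d] <- [0a bf e1 ca 04]
query mem[0x0b]=0xe1, mem[0x11]=0x0a, mem[0x12]=0xbf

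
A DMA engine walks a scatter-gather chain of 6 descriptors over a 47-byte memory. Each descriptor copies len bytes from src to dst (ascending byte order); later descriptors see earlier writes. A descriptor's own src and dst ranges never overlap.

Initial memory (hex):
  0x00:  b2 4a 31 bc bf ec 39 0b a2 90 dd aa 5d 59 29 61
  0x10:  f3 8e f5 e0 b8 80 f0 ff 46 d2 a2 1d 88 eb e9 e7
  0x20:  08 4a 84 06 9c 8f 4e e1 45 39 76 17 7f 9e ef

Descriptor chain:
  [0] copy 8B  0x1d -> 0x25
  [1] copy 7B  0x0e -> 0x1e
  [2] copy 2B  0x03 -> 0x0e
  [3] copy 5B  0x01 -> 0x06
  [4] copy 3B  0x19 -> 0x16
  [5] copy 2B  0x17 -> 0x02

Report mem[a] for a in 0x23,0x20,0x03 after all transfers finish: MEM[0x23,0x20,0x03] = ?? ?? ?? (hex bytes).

MEM[0x23,0x20,0x03] = e0 f3 1d

  after D0: wrote 8B at 0x25 = ebe9e7084a84069c
  after D1: wrote 7B at 0x1e = 2961f38ef5e0b8
  after D2: wrote 2B at 0x0e = bcbf
  after D3: wrote 5B at 0x06 = 4a31bcbfec
  after D4: wrote 3B at 0x16 = d2a21d
  after D5: wrote 2B at 0x02 = a21d
query mem[0x23]=0xe0, mem[0x20]=0xf3, mem[0x03]=0x1d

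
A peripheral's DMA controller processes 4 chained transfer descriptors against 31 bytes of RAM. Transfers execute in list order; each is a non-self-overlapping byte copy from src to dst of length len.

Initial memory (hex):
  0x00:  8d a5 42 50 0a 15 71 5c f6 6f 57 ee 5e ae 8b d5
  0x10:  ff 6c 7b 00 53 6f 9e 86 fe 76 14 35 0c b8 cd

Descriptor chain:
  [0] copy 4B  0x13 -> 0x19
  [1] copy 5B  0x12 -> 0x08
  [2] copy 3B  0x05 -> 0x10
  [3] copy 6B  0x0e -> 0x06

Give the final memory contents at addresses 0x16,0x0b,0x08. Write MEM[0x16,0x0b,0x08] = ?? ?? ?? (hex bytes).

MEM[0x16,0x0b,0x08] = 9e 00 15

D0: mem[0x19..0x1c] <- [00 53 6f 9e]
D1: mem[0x08..0x0c] <- [7b 00 53 6f 9e]
D2: mem[0x10..0x12] <- [15 71 5c]
D3: mem[0x06..0x0b] <- [8b d5 15 71 5c 00]
query mem[0x16]=0x9e, mem[0x0b]=0x00, mem[0x08]=0x15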